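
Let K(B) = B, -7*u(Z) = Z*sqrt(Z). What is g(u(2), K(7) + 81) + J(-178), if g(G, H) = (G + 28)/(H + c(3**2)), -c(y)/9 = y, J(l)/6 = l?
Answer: -1064 - 2*sqrt(2)/49 ≈ -1064.1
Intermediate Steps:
u(Z) = -Z**(3/2)/7 (u(Z) = -Z*sqrt(Z)/7 = -Z**(3/2)/7)
J(l) = 6*l
c(y) = -9*y
g(G, H) = (28 + G)/(-81 + H) (g(G, H) = (G + 28)/(H - 9*3**2) = (28 + G)/(H - 9*9) = (28 + G)/(H - 81) = (28 + G)/(-81 + H))
g(u(2), K(7) + 81) + J(-178) = (28 - 2*sqrt(2)/7)/(-81 + (7 + 81)) + 6*(-178) = (28 - 2*sqrt(2)/7)/(-81 + 88) - 1068 = (28 - 2*sqrt(2)/7)/7 - 1068 = (4 - 2*sqrt(2)/49) - 1068 = -1064 - 2*sqrt(2)/49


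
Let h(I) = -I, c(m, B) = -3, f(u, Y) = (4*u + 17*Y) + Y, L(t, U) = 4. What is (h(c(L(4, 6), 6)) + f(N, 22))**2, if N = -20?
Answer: 101761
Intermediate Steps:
f(u, Y) = 4*u + 18*Y
(h(c(L(4, 6), 6)) + f(N, 22))**2 = (-1*(-3) + (4*(-20) + 18*22))**2 = (3 + (-80 + 396))**2 = (3 + 316)**2 = 319**2 = 101761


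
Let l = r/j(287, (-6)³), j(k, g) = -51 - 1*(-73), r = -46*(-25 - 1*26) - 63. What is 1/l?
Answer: 22/2283 ≈ 0.0096364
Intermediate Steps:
r = 2283 (r = -46*(-25 - 26) - 63 = -46*(-51) - 63 = 2346 - 63 = 2283)
j(k, g) = 22 (j(k, g) = -51 + 73 = 22)
l = 2283/22 ≈ 103.77
1/l = 1/(2283/22) = 22/2283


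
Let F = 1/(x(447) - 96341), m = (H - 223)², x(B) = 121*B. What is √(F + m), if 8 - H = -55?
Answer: √45706253167346/42254 ≈ 160.00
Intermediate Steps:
H = 63 (H = 8 - 1*(-55) = 8 + 55 = 63)
m = 25600 (m = (63 - 223)² = (-160)² = 25600)
F = -1/42254 (F = 1/(121*447 - 96341) = 1/(54087 - 96341) = 1/(-42254) = -1/42254 ≈ -2.3666e-5)
√(F + m) = √(-1/42254 + 25600) = √(1081702399/42254) = √45706253167346/42254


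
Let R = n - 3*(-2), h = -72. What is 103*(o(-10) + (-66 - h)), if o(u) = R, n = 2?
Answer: 1442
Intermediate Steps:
R = 8 (R = 2 - 3*(-2) = 2 + 6 = 8)
o(u) = 8
103*(o(-10) + (-66 - h)) = 103*(8 + (-66 - 1*(-72))) = 103*(8 + (-66 + 72)) = 103*(8 + 6) = 103*14 = 1442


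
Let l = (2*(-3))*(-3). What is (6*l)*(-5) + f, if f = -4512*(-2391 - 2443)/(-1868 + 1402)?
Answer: -11031324/233 ≈ -47345.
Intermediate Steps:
l = 18 (l = -6*(-3) = 18)
f = -10905504/233 (f = -4512/((-466/(-4834))) = -4512/((-466*(-1/4834))) = -4512/233/2417 = -4512*2417/233 = -10905504/233 ≈ -46805.)
(6*l)*(-5) + f = (6*18)*(-5) - 10905504/233 = 108*(-5) - 10905504/233 = -540 - 10905504/233 = -11031324/233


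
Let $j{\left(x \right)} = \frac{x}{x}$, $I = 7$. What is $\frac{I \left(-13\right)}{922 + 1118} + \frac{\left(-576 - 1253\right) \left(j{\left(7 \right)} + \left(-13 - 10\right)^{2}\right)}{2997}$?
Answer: $- \frac{659262509}{2037960} \approx -323.49$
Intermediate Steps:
$j{\left(x \right)} = 1$
$\frac{I \left(-13\right)}{922 + 1118} + \frac{\left(-576 - 1253\right) \left(j{\left(7 \right)} + \left(-13 - 10\right)^{2}\right)}{2997} = \frac{7 \left(-13\right)}{922 + 1118} + \frac{\left(-576 - 1253\right) \left(1 + \left(-13 - 10\right)^{2}\right)}{2997} = - \frac{91}{2040} + - 1829 \left(1 + \left(-23\right)^{2}\right) \frac{1}{2997} = \left(-91\right) \frac{1}{2040} + - 1829 \left(1 + 529\right) \frac{1}{2997} = - \frac{91}{2040} + \left(-1829\right) 530 \cdot \frac{1}{2997} = - \frac{91}{2040} - \frac{969370}{2997} = - \frac{659262509}{2037960}$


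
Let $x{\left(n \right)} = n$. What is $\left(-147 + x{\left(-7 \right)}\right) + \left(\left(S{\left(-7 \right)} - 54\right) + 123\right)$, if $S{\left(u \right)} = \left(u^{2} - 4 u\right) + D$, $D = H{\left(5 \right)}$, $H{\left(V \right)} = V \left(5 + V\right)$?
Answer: $42$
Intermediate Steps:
$D = 50$ ($D = 5 \left(5 + 5\right) = 5 \cdot 10 = 50$)
$S{\left(u \right)} = 50 + u^{2} - 4 u$ ($S{\left(u \right)} = \left(u^{2} - 4 u\right) + 50 = 50 + u^{2} - 4 u$)
$\left(-147 + x{\left(-7 \right)}\right) + \left(\left(S{\left(-7 \right)} - 54\right) + 123\right) = \left(-147 - 7\right) + \left(\left(\left(50 + \left(-7\right)^{2} - -28\right) - 54\right) + 123\right) = -154 + \left(\left(\left(50 + 49 + 28\right) - 54\right) + 123\right) = -154 + \left(\left(127 - 54\right) + 123\right) = -154 + \left(73 + 123\right) = -154 + 196 = 42$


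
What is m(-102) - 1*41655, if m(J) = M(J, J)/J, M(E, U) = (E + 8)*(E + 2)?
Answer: -2129105/51 ≈ -41747.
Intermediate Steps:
M(E, U) = (2 + E)*(8 + E) (M(E, U) = (8 + E)*(2 + E) = (2 + E)*(8 + E))
m(J) = (16 + J² + 10*J)/J
m(-102) - 1*41655 = (10 - 102 + 16/(-102)) - 1*41655 = (10 - 102 + 16*(-1/102)) - 41655 = (10 - 102 - 8/51) - 41655 = -4700/51 - 41655 = -2129105/51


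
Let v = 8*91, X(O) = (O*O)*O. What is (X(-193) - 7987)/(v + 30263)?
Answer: -7197044/30991 ≈ -232.23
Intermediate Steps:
X(O) = O³ (X(O) = O²*O = O³)
v = 728
(X(-193) - 7987)/(v + 30263) = ((-193)³ - 7987)/(728 + 30263) = (-7189057 - 7987)/30991 = -7197044*1/30991 = -7197044/30991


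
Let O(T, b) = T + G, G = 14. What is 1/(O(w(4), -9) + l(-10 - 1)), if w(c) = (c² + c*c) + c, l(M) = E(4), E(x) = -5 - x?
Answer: 1/41 ≈ 0.024390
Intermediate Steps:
l(M) = -9 (l(M) = -5 - 1*4 = -5 - 4 = -9)
w(c) = c + 2*c² (w(c) = (c² + c²) + c = 2*c² + c = c + 2*c²)
O(T, b) = 14 + T (O(T, b) = T + 14 = 14 + T)
1/(O(w(4), -9) + l(-10 - 1)) = 1/((14 + 4*(1 + 2*4)) - 9) = 1/((14 + 4*(1 + 8)) - 9) = 1/((14 + 4*9) - 9) = 1/((14 + 36) - 9) = 1/(50 - 9) = 1/41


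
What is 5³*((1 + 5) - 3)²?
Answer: 1125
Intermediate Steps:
5³*((1 + 5) - 3)² = 125*(6 - 3)² = 125*3² = 125*9 = 1125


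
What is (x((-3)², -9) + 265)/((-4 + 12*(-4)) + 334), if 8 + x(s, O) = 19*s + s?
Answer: 437/282 ≈ 1.5496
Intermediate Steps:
x(s, O) = -8 + 20*s (x(s, O) = -8 + (19*s + s) = -8 + 20*s)
(x((-3)², -9) + 265)/((-4 + 12*(-4)) + 334) = ((-8 + 20*(-3)²) + 265)/((-4 + 12*(-4)) + 334) = ((-8 + 20*9) + 265)/((-4 - 48) + 334) = ((-8 + 180) + 265)/(-52 + 334) = (172 + 265)/282 = 437*(1/282) = 437/282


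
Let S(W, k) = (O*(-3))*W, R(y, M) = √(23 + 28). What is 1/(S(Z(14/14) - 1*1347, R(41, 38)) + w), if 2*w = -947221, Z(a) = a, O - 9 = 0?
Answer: -2/874537 ≈ -2.2869e-6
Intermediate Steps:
O = 9 (O = 9 + 0 = 9)
R(y, M) = √51
S(W, k) = -27*W (S(W, k) = (9*(-3))*W = -27*W)
w = -947221/2 (w = (½)*(-947221) = -947221/2 ≈ -4.7361e+5)
1/(S(Z(14/14) - 1*1347, R(41, 38)) + w) = 1/(-27*(14/14 - 1*1347) - 947221/2) = 1/(-27*(14*(1/14) - 1347) - 947221/2) = 1/(-27*(1 - 1347) - 947221/2) = 1/(-27*(-1346) - 947221/2) = 1/(36342 - 947221/2) = 1/(-874537/2) = -2/874537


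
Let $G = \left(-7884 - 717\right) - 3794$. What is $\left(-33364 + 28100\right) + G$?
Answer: $-17659$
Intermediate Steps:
$G = -12395$ ($G = -8601 - 3794 = -12395$)
$\left(-33364 + 28100\right) + G = \left(-33364 + 28100\right) - 12395 = -5264 - 12395 = -17659$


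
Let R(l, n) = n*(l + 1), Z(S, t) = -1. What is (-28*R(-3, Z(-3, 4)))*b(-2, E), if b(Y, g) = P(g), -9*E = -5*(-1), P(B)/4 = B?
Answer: 1120/9 ≈ 124.44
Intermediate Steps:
P(B) = 4*B
E = -5/9 (E = -(-5)*(-1)/9 = -1/9*5 = -5/9 ≈ -0.55556)
b(Y, g) = 4*g
R(l, n) = n*(1 + l)
(-28*R(-3, Z(-3, 4)))*b(-2, E) = (-(-28)*(1 - 3))*(4*(-5/9)) = -(-28)*(-2)*(-20/9) = -28*2*(-20/9) = -56*(-20/9) = 1120/9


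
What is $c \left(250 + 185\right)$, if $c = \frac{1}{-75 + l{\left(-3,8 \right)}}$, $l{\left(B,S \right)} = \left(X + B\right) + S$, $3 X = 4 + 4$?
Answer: $- \frac{1305}{202} \approx -6.4604$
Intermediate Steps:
$X = \frac{8}{3}$ ($X = \frac{4 + 4}{3} = \frac{1}{3} \cdot 8 = \frac{8}{3} \approx 2.6667$)
$l{\left(B,S \right)} = \frac{8}{3} + B + S$ ($l{\left(B,S \right)} = \left(\frac{8}{3} + B\right) + S = \frac{8}{3} + B + S$)
$c = - \frac{3}{202}$ ($c = \frac{1}{-75 + \left(\frac{8}{3} - 3 + 8\right)} = \frac{1}{-75 + \frac{23}{3}} = \frac{1}{- \frac{202}{3}} = - \frac{3}{202} \approx -0.014851$)
$c \left(250 + 185\right) = - \frac{3 \left(250 + 185\right)}{202} = \left(- \frac{3}{202}\right) 435 = - \frac{1305}{202}$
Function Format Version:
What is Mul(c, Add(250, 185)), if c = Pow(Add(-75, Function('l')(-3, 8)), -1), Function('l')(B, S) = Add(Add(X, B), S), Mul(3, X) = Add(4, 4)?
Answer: Rational(-1305, 202) ≈ -6.4604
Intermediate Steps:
X = Rational(8, 3) (X = Mul(Rational(1, 3), Add(4, 4)) = Mul(Rational(1, 3), 8) = Rational(8, 3) ≈ 2.6667)
Function('l')(B, S) = Add(Rational(8, 3), B, S) (Function('l')(B, S) = Add(Add(Rational(8, 3), B), S) = Add(Rational(8, 3), B, S))
c = Rational(-3, 202) (c = Pow(Add(-75, Add(Rational(8, 3), -3, 8)), -1) = Pow(Add(-75, Rational(23, 3)), -1) = Pow(Rational(-202, 3), -1) = Rational(-3, 202) ≈ -0.014851)
Mul(c, Add(250, 185)) = Mul(Rational(-3, 202), Add(250, 185)) = Mul(Rational(-3, 202), 435) = Rational(-1305, 202)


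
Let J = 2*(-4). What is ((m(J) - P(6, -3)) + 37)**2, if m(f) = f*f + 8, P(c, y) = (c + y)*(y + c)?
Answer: 10000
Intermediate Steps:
P(c, y) = (c + y)**2 (P(c, y) = (c + y)*(c + y) = (c + y)**2)
J = -8
m(f) = 8 + f**2 (m(f) = f**2 + 8 = 8 + f**2)
((m(J) - P(6, -3)) + 37)**2 = (((8 + (-8)**2) - (6 - 3)**2) + 37)**2 = (((8 + 64) - 1*3**2) + 37)**2 = ((72 - 1*9) + 37)**2 = ((72 - 9) + 37)**2 = (63 + 37)**2 = 100**2 = 10000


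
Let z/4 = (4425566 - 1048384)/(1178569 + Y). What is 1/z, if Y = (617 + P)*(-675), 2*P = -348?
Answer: 109943/1688591 ≈ 0.065109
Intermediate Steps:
P = -174 (P = (1/2)*(-348) = -174)
Y = -299025 (Y = (617 - 174)*(-675) = 443*(-675) = -299025)
z = 1688591/109943 (z = 4*((4425566 - 1048384)/(1178569 - 299025)) = 4*(3377182/879544) = 4*(3377182*(1/879544)) = 4*(1688591/439772) = 1688591/109943 ≈ 15.359)
1/z = 1/(1688591/109943) = 109943/1688591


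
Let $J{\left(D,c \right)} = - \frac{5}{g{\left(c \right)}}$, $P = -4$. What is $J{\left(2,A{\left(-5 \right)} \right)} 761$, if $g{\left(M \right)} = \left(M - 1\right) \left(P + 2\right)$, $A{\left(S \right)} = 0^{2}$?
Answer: $- \frac{3805}{2} \approx -1902.5$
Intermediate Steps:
$A{\left(S \right)} = 0$
$g{\left(M \right)} = 2 - 2 M$ ($g{\left(M \right)} = \left(M - 1\right) \left(-4 + 2\right) = \left(-1 + M\right) \left(-2\right) = 2 - 2 M$)
$J{\left(D,c \right)} = - \frac{5}{2 - 2 c}$
$J{\left(2,A{\left(-5 \right)} \right)} 761 = \frac{5}{2 \left(-1 + 0\right)} 761 = \frac{5}{2 \left(-1\right)} 761 = \frac{5}{2} \left(-1\right) 761 = \left(- \frac{5}{2}\right) 761 = - \frac{3805}{2}$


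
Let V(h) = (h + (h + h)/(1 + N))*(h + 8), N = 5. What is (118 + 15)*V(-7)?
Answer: -3724/3 ≈ -1241.3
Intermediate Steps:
V(h) = 4*h*(8 + h)/3 (V(h) = (h + (h + h)/(1 + 5))*(h + 8) = (h + (2*h)/6)*(8 + h) = (h + (2*h)*(⅙))*(8 + h) = (h + h/3)*(8 + h) = (4*h/3)*(8 + h) = 4*h*(8 + h)/3)
(118 + 15)*V(-7) = (118 + 15)*((4/3)*(-7)*(8 - 7)) = 133*((4/3)*(-7)*1) = 133*(-28/3) = -3724/3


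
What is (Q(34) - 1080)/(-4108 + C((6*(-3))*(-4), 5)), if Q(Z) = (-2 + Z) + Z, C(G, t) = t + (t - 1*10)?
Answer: 39/158 ≈ 0.24684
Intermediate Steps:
C(G, t) = -10 + 2*t (C(G, t) = t + (t - 10) = t + (-10 + t) = -10 + 2*t)
Q(Z) = -2 + 2*Z
(Q(34) - 1080)/(-4108 + C((6*(-3))*(-4), 5)) = ((-2 + 2*34) - 1080)/(-4108 + (-10 + 2*5)) = ((-2 + 68) - 1080)/(-4108 + (-10 + 10)) = (66 - 1080)/(-4108 + 0) = -1014/(-4108) = -1014*(-1/4108) = 39/158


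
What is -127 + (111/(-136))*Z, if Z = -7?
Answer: -16495/136 ≈ -121.29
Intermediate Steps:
-127 + (111/(-136))*Z = -127 + (111/(-136))*(-7) = -127 + (111*(-1/136))*(-7) = -127 - 111/136*(-7) = -127 + 777/136 = -16495/136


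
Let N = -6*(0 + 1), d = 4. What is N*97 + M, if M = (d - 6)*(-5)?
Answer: -572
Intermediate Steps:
N = -6 (N = -6*1 = -6)
M = 10 (M = (4 - 6)*(-5) = -2*(-5) = 10)
N*97 + M = -6*97 + 10 = -582 + 10 = -572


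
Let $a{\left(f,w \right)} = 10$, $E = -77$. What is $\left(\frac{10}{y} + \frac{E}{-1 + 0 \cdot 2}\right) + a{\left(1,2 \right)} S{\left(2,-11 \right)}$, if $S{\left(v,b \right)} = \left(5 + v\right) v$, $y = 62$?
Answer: $\frac{6732}{31} \approx 217.16$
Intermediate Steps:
$S{\left(v,b \right)} = v \left(5 + v\right)$
$\left(\frac{10}{y} + \frac{E}{-1 + 0 \cdot 2}\right) + a{\left(1,2 \right)} S{\left(2,-11 \right)} = \left(\frac{10}{62} - \frac{77}{-1 + 0 \cdot 2}\right) + 10 \cdot 2 \left(5 + 2\right) = \left(10 \cdot \frac{1}{62} - \frac{77}{-1 + 0}\right) + 10 \cdot 2 \cdot 7 = \left(\frac{5}{31} - \frac{77}{-1}\right) + 10 \cdot 14 = \left(\frac{5}{31} - -77\right) + 140 = \left(\frac{5}{31} + 77\right) + 140 = \frac{2392}{31} + 140 = \frac{6732}{31}$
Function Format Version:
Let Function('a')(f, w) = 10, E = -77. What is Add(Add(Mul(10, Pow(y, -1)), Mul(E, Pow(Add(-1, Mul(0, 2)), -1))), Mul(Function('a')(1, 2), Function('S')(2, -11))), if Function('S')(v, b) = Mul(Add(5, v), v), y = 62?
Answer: Rational(6732, 31) ≈ 217.16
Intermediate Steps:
Function('S')(v, b) = Mul(v, Add(5, v))
Add(Add(Mul(10, Pow(y, -1)), Mul(E, Pow(Add(-1, Mul(0, 2)), -1))), Mul(Function('a')(1, 2), Function('S')(2, -11))) = Add(Add(Mul(10, Pow(62, -1)), Mul(-77, Pow(Add(-1, Mul(0, 2)), -1))), Mul(10, Mul(2, Add(5, 2)))) = Add(Add(Mul(10, Rational(1, 62)), Mul(-77, Pow(Add(-1, 0), -1))), Mul(10, Mul(2, 7))) = Add(Add(Rational(5, 31), Mul(-77, Pow(-1, -1))), Mul(10, 14)) = Add(Add(Rational(5, 31), Mul(-77, -1)), 140) = Add(Add(Rational(5, 31), 77), 140) = Add(Rational(2392, 31), 140) = Rational(6732, 31)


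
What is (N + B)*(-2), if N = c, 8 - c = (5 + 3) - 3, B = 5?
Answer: -16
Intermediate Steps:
c = 3 (c = 8 - ((5 + 3) - 3) = 8 - (8 - 3) = 8 - 1*5 = 8 - 5 = 3)
N = 3
(N + B)*(-2) = (3 + 5)*(-2) = 8*(-2) = -16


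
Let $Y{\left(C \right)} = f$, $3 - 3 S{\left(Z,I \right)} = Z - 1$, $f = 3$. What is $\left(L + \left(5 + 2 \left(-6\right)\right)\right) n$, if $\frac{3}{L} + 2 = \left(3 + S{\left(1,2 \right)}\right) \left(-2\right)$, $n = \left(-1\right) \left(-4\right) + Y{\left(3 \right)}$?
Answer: $- \frac{511}{10} \approx -51.1$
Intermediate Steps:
$S{\left(Z,I \right)} = \frac{4}{3} - \frac{Z}{3}$ ($S{\left(Z,I \right)} = 1 - \frac{Z - 1}{3} = 1 - \frac{-1 + Z}{3} = 1 - \left(- \frac{1}{3} + \frac{Z}{3}\right) = \frac{4}{3} - \frac{Z}{3}$)
$Y{\left(C \right)} = 3$
$n = 7$ ($n = \left(-1\right) \left(-4\right) + 3 = 4 + 3 = 7$)
$L = - \frac{3}{10}$ ($L = \frac{3}{-2 + \left(3 + \left(\frac{4}{3} - \frac{1}{3}\right)\right) \left(-2\right)} = \frac{3}{-2 + \left(3 + 1\right) \left(-2\right)} = \frac{3}{-2 + 4 \left(-2\right)} = \frac{3}{-2 - 8} = \frac{3}{-10} = 3 \left(- \frac{1}{10}\right) = - \frac{3}{10} \approx -0.3$)
$\left(L + \left(5 + 2 \left(-6\right)\right)\right) n = \left(- \frac{3}{10} + \left(5 + 2 \left(-6\right)\right)\right) 7 = \left(- \frac{3}{10} + \left(5 - 12\right)\right) 7 = \left(- \frac{3}{10} - 7\right) 7 = \left(- \frac{73}{10}\right) 7 = - \frac{511}{10}$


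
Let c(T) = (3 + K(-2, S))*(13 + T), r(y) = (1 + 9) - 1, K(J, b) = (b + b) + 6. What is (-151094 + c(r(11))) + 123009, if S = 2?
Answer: -27799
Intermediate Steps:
K(J, b) = 6 + 2*b (K(J, b) = 2*b + 6 = 6 + 2*b)
r(y) = 9 (r(y) = 10 - 1 = 9)
c(T) = 169 + 13*T (c(T) = (3 + (6 + 2*2))*(13 + T) = (3 + (6 + 4))*(13 + T) = (3 + 10)*(13 + T) = 13*(13 + T) = 169 + 13*T)
(-151094 + c(r(11))) + 123009 = (-151094 + (169 + 13*9)) + 123009 = (-151094 + (169 + 117)) + 123009 = (-151094 + 286) + 123009 = -150808 + 123009 = -27799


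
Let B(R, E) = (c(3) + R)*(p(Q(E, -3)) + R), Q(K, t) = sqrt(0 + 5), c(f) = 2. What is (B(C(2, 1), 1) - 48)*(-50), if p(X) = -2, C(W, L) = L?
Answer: 2550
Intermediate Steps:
Q(K, t) = sqrt(5)
B(R, E) = (-2 + R)*(2 + R) (B(R, E) = (2 + R)*(-2 + R) = (-2 + R)*(2 + R))
(B(C(2, 1), 1) - 48)*(-50) = ((-4 + 1**2) - 48)*(-50) = ((-4 + 1) - 48)*(-50) = (-3 - 48)*(-50) = -51*(-50) = 2550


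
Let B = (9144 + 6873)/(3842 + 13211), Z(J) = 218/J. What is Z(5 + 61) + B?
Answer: 2387338/562749 ≈ 4.2423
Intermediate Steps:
B = 16017/17053 ≈ 0.93925
Z(5 + 61) + B = 218/(5 + 61) + 16017/17053 = 218/66 + 16017/17053 = 218*(1/66) + 16017/17053 = 109/33 + 16017/17053 = 2387338/562749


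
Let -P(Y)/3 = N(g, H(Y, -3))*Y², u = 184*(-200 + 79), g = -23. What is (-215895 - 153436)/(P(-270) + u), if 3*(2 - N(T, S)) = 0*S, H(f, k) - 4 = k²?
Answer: 369331/459664 ≈ 0.80348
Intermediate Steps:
H(f, k) = 4 + k²
N(T, S) = 2 (N(T, S) = 2 - 0*S = 2 - ⅓*0 = 2 + 0 = 2)
u = -22264 (u = 184*(-121) = -22264)
P(Y) = -6*Y²
(-215895 - 153436)/(P(-270) + u) = (-215895 - 153436)/(-6*(-270)² - 22264) = -369331/(-6*72900 - 22264) = -369331/(-437400 - 22264) = -369331/(-459664) = -369331*(-1/459664) = 369331/459664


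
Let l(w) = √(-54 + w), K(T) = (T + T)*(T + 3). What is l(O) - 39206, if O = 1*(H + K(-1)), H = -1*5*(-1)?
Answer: -39206 + I*√53 ≈ -39206.0 + 7.2801*I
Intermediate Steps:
K(T) = 2*T*(3 + T) (K(T) = (2*T)*(3 + T) = 2*T*(3 + T))
H = 5 (H = -5*(-1) = 5)
O = 1 (O = 1*(5 + 2*(-1)*(3 - 1)) = 1*(5 + 2*(-1)*2) = 1*(5 - 4) = 1*1 = 1)
l(O) - 39206 = √(-54 + 1) - 39206 = √(-53) - 39206 = I*√53 - 39206 = -39206 + I*√53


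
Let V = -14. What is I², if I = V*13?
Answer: 33124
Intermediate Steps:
I = -182 (I = -14*13 = -182)
I² = (-182)² = 33124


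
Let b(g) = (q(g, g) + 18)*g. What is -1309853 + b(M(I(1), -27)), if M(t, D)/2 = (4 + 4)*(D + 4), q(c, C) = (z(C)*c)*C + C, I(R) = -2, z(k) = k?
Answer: 18338478723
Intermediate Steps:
q(c, C) = C + c*C² (q(c, C) = (C*c)*C + C = c*C² + C = C + c*C²)
M(t, D) = 64 + 16*D (M(t, D) = 2*((4 + 4)*(D + 4)) = 2*(8*(4 + D)) = 2*(32 + 8*D) = 64 + 16*D)
b(g) = g*(18 + g*(1 + g²)) (b(g) = (g*(1 + g*g) + 18)*g = (g*(1 + g²) + 18)*g = (18 + g*(1 + g²))*g = g*(18 + g*(1 + g²)))
-1309853 + b(M(I(1), -27)) = -1309853 + (64 + 16*(-27))*(18 + (64 + 16*(-27)) + (64 + 16*(-27))³) = -1309853 + (64 - 432)*(18 + (64 - 432) + (64 - 432)³) = -1309853 - 368*(18 - 368 + (-368)³) = -1309853 - 368*(18 - 368 - 49836032) = -1309853 - 368*(-49836382) = -1309853 + 18339788576 = 18338478723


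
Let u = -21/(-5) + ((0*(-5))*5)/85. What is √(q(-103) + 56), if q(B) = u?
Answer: √1505/5 ≈ 7.7589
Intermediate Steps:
u = 21/5 (u = -21*(-⅕) + (0*5)*(1/85) = 21/5 + 0*(1/85) = 21/5 + 0 = 21/5 ≈ 4.2000)
q(B) = 21/5
√(q(-103) + 56) = √(21/5 + 56) = √(301/5) = √1505/5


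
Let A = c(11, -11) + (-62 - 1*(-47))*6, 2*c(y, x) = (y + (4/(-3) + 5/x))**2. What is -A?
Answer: 51802/1089 ≈ 47.568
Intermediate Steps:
c(y, x) = (-4/3 + y + 5/x)**2/2 (c(y, x) = (y + (4/(-3) + 5/x))**2/2 = (y + (4*(-1/3) + 5/x))**2/2 = (y + (-4/3 + 5/x))**2/2 = (-4/3 + y + 5/x)**2/2)
A = -51802/1089 (A = (1/18)*(15 - 4*(-11) + 3*(-11)*11)**2/(-11)**2 + (-62 - 1*(-47))*6 = (1/18)*(1/121)*(15 + 44 - 363)**2 + (-62 + 47)*6 = (1/18)*(1/121)*(-304)**2 - 15*6 = (1/18)*(1/121)*92416 - 90 = 46208/1089 - 90 = -51802/1089 ≈ -47.568)
-A = -1*(-51802/1089) = 51802/1089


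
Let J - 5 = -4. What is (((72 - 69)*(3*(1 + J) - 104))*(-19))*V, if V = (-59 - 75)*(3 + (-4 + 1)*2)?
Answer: 2245572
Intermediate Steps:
J = 1 (J = 5 - 4 = 1)
V = 402 (V = -134*(3 - 3*2) = -134*(3 - 6) = -134*(-3) = 402)
(((72 - 69)*(3*(1 + J) - 104))*(-19))*V = (((72 - 69)*(3*(1 + 1) - 104))*(-19))*402 = ((3*(3*2 - 104))*(-19))*402 = ((3*(6 - 104))*(-19))*402 = ((3*(-98))*(-19))*402 = -294*(-19)*402 = 5586*402 = 2245572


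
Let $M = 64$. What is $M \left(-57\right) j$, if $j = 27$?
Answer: $-98496$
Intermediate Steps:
$M \left(-57\right) j = 64 \left(-57\right) 27 = \left(-3648\right) 27 = -98496$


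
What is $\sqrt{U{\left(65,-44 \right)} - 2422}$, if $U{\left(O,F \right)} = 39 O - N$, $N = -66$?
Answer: $\sqrt{179} \approx 13.379$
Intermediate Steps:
$U{\left(O,F \right)} = 66 + 39 O$ ($U{\left(O,F \right)} = 39 O - -66 = 39 O + 66 = 66 + 39 O$)
$\sqrt{U{\left(65,-44 \right)} - 2422} = \sqrt{\left(66 + 39 \cdot 65\right) - 2422} = \sqrt{\left(66 + 2535\right) - 2422} = \sqrt{2601 - 2422} = \sqrt{179}$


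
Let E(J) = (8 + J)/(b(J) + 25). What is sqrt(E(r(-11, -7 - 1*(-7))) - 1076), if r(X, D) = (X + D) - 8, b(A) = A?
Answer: I*sqrt(38802)/6 ≈ 32.83*I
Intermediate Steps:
r(X, D) = -8 + D + X (r(X, D) = (D + X) - 8 = -8 + D + X)
E(J) = (8 + J)/(25 + J) (E(J) = (8 + J)/(J + 25) = (8 + J)/(25 + J))
sqrt(E(r(-11, -7 - 1*(-7))) - 1076) = sqrt((8 + (-8 + (-7 - 1*(-7)) - 11))/(25 + (-8 + (-7 - 1*(-7)) - 11)) - 1076) = sqrt((8 + (-8 + (-7 + 7) - 11))/(25 + (-8 + (-7 + 7) - 11)) - 1076) = sqrt((8 + (-8 + 0 - 11))/(25 + (-8 + 0 - 11)) - 1076) = sqrt((8 - 19)/(25 - 19) - 1076) = sqrt(-11/6 - 1076) = sqrt(-6467/6) = I*sqrt(38802)/6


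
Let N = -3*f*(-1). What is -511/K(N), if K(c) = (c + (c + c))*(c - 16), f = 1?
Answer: 511/117 ≈ 4.3675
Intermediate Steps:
N = 3 (N = -3*1*(-1) = -3*(-1) = 3)
K(c) = 3*c*(-16 + c) (K(c) = (c + 2*c)*(-16 + c) = (3*c)*(-16 + c) = 3*c*(-16 + c))
-511/K(N) = -511*1/(9*(-16 + 3)) = -511/(3*3*(-13)) = -511/(-117) = -511*(-1/117) = 511/117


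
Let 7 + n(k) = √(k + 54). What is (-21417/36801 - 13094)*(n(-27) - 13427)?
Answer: 719306679286/4089 - 160631237*√3/4089 ≈ 1.7584e+8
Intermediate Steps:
n(k) = -7 + √(54 + k) (n(k) = -7 + √(k + 54) = -7 + √(54 + k))
(-21417/36801 - 13094)*(n(-27) - 13427) = (-21417/36801 - 13094)*((-7 + √(54 - 27)) - 13427) = (-21417*1/36801 - 13094)*((-7 + √27) - 13427) = (-7139/12267 - 13094)*((-7 + 3*√3) - 13427) = -160631237*(-13434 + 3*√3)/12267 = 719306679286/4089 - 160631237*√3/4089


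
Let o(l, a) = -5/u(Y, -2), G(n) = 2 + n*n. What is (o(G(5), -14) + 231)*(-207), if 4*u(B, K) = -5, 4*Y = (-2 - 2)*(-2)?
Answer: -48645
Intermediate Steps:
G(n) = 2 + n²
Y = 2 (Y = ((-2 - 2)*(-2))/4 = (-4*(-2))/4 = (¼)*8 = 2)
u(B, K) = -5/4 (u(B, K) = (¼)*(-5) = -5/4)
o(l, a) = 4 (o(l, a) = -5/(-5/4) = -5*(-⅘) = 4)
(o(G(5), -14) + 231)*(-207) = (4 + 231)*(-207) = 235*(-207) = -48645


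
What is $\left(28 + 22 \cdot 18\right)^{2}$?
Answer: $179776$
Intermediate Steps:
$\left(28 + 22 \cdot 18\right)^{2} = \left(28 + 396\right)^{2} = 424^{2} = 179776$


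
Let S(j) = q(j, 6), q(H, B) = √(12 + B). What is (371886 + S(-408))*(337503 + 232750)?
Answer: 212069107158 + 1710759*√2 ≈ 2.1207e+11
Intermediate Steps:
S(j) = 3*√2 (S(j) = √(12 + 6) = √18 = 3*√2)
(371886 + S(-408))*(337503 + 232750) = (371886 + 3*√2)*(337503 + 232750) = (371886 + 3*√2)*570253 = 212069107158 + 1710759*√2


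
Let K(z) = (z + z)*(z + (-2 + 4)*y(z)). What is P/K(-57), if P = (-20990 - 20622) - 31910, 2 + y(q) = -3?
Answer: -36761/3819 ≈ -9.6258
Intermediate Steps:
y(q) = -5 (y(q) = -2 - 3 = -5)
K(z) = 2*z*(-10 + z) (K(z) = (z + z)*(z + (-2 + 4)*(-5)) = (2*z)*(z + 2*(-5)) = (2*z)*(z - 10) = (2*z)*(-10 + z) = 2*z*(-10 + z))
P = -73522 (P = -41612 - 31910 = -73522)
P/K(-57) = -73522*(-1/(114*(-10 - 57))) = -73522/(2*(-57)*(-67)) = -73522/7638 = -73522*1/7638 = -36761/3819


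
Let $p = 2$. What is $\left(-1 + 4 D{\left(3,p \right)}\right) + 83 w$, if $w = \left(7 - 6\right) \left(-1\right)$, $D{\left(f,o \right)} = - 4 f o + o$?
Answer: $-172$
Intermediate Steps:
$D{\left(f,o \right)} = o - 4 f o$ ($D{\left(f,o \right)} = - 4 f o + o = o - 4 f o$)
$w = -1$ ($w = 1 \left(-1\right) = -1$)
$\left(-1 + 4 D{\left(3,p \right)}\right) + 83 w = \left(-1 + 4 \cdot 2 \left(1 - 12\right)\right) + 83 \left(-1\right) = \left(-1 + 4 \cdot 2 \left(1 - 12\right)\right) - 83 = \left(-1 + 4 \cdot 2 \left(-11\right)\right) - 83 = \left(-1 + 4 \left(-22\right)\right) - 83 = \left(-1 - 88\right) - 83 = -89 - 83 = -172$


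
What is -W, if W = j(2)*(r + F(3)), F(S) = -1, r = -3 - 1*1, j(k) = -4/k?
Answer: -10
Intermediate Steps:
r = -4 (r = -3 - 1 = -4)
W = 10 (W = (-4/2)*(-4 - 1) = -4*½*(-5) = -2*(-5) = 10)
-W = -1*10 = -10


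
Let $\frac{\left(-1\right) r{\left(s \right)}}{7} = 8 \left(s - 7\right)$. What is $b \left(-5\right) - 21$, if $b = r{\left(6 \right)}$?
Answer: $-301$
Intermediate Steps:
$r{\left(s \right)} = 392 - 56 s$ ($r{\left(s \right)} = - 7 \cdot 8 \left(s - 7\right) = - 7 \cdot 8 \left(-7 + s\right) = - 7 \left(-56 + 8 s\right) = 392 - 56 s$)
$b = 56$ ($b = 392 - 336 = 56$)
$b \left(-5\right) - 21 = 56 \left(-5\right) - 21 = -280 - 21 = -301$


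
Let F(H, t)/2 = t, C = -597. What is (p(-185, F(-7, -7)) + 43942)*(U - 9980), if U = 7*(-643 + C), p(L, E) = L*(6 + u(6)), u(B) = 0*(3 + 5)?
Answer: -799245120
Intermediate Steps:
F(H, t) = 2*t
u(B) = 0 (u(B) = 0*8 = 0)
p(L, E) = 6*L (p(L, E) = L*(6 + 0) = L*6 = 6*L)
U = -8680 (U = 7*(-643 - 597) = 7*(-1240) = -8680)
(p(-185, F(-7, -7)) + 43942)*(U - 9980) = (6*(-185) + 43942)*(-8680 - 9980) = (-1110 + 43942)*(-18660) = 42832*(-18660) = -799245120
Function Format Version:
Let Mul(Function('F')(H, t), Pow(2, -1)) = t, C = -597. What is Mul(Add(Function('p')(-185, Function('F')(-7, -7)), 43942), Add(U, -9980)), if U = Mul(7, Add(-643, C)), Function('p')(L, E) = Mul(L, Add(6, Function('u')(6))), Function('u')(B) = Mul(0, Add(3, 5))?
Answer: -799245120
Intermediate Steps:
Function('F')(H, t) = Mul(2, t)
Function('u')(B) = 0 (Function('u')(B) = Mul(0, 8) = 0)
Function('p')(L, E) = Mul(6, L) (Function('p')(L, E) = Mul(L, Add(6, 0)) = Mul(L, 6) = Mul(6, L))
U = -8680 (U = Mul(7, Add(-643, -597)) = Mul(7, -1240) = -8680)
Mul(Add(Function('p')(-185, Function('F')(-7, -7)), 43942), Add(U, -9980)) = Mul(Add(Mul(6, -185), 43942), Add(-8680, -9980)) = Mul(Add(-1110, 43942), -18660) = Mul(42832, -18660) = -799245120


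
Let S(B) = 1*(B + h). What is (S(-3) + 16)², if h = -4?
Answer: 81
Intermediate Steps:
S(B) = -4 + B (S(B) = 1*(B - 4) = 1*(-4 + B) = -4 + B)
(S(-3) + 16)² = ((-4 - 3) + 16)² = (-7 + 16)² = 9² = 81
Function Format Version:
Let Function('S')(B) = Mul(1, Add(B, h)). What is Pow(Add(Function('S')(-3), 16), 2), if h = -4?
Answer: 81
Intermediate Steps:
Function('S')(B) = Add(-4, B) (Function('S')(B) = Mul(1, Add(B, -4)) = Mul(1, Add(-4, B)) = Add(-4, B))
Pow(Add(Function('S')(-3), 16), 2) = Pow(Add(Add(-4, -3), 16), 2) = Pow(Add(-7, 16), 2) = Pow(9, 2) = 81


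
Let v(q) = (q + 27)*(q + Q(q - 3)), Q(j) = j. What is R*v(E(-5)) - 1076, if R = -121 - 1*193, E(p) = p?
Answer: 88728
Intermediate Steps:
v(q) = (-3 + 2*q)*(27 + q) (v(q) = (q + 27)*(q + (q - 3)) = (27 + q)*(q + (-3 + q)) = (27 + q)*(-3 + 2*q) = (-3 + 2*q)*(27 + q))
R = -314 (R = -121 - 193 = -314)
R*v(E(-5)) - 1076 = -314*(-81 + 2*(-5)**2 + 51*(-5)) - 1076 = -314*(-81 + 2*25 - 255) - 1076 = -314*(-81 + 50 - 255) - 1076 = -314*(-286) - 1076 = 89804 - 1076 = 88728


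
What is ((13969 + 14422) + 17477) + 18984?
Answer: 64852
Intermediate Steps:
((13969 + 14422) + 17477) + 18984 = (28391 + 17477) + 18984 = 45868 + 18984 = 64852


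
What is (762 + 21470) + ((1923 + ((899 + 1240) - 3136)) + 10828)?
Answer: 33986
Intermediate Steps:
(762 + 21470) + ((1923 + ((899 + 1240) - 3136)) + 10828) = 22232 + ((1923 + (2139 - 3136)) + 10828) = 22232 + ((1923 - 997) + 10828) = 22232 + (926 + 10828) = 22232 + 11754 = 33986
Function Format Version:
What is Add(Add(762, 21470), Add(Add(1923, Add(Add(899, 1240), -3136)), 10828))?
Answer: 33986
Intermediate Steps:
Add(Add(762, 21470), Add(Add(1923, Add(Add(899, 1240), -3136)), 10828)) = Add(22232, Add(Add(1923, Add(2139, -3136)), 10828)) = Add(22232, Add(Add(1923, -997), 10828)) = Add(22232, Add(926, 10828)) = Add(22232, 11754) = 33986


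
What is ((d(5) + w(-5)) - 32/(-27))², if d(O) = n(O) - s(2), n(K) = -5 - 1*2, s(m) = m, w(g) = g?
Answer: 119716/729 ≈ 164.22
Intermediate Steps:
n(K) = -7 (n(K) = -5 - 2 = -7)
d(O) = -9 (d(O) = -7 - 1*2 = -7 - 2 = -9)
((d(5) + w(-5)) - 32/(-27))² = ((-9 - 5) - 32/(-27))² = (-14 - 32*(-1/27))² = (-14 + 32/27)² = (-346/27)² = 119716/729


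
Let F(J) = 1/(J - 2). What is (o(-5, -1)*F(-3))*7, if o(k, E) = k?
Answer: 7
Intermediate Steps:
F(J) = 1/(-2 + J)
(o(-5, -1)*F(-3))*7 = -5/(-2 - 3)*7 = -5/(-5)*7 = -5*(-⅕)*7 = 1*7 = 7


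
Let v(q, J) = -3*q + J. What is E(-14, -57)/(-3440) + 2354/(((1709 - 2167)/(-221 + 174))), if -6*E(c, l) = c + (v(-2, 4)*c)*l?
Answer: 571804187/2363280 ≈ 241.95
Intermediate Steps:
v(q, J) = J - 3*q
E(c, l) = -c/6 - 5*c*l/3 (E(c, l) = -(c + ((4 - 3*(-2))*c)*l)/6 = -(c + ((4 + 6)*c)*l)/6 = -(c + (10*c)*l)/6 = -(c + 10*c*l)/6 = -c/6 - 5*c*l/3)
E(-14, -57)/(-3440) + 2354/(((1709 - 2167)/(-221 + 174))) = -⅙*(-14)*(1 + 10*(-57))/(-3440) + 2354/(((1709 - 2167)/(-221 + 174))) = -⅙*(-14)*(1 - 570)*(-1/3440) + 2354/((-458/(-47))) = -⅙*(-14)*(-569)*(-1/3440) + 2354/((-458*(-1/47))) = -3983/3*(-1/3440) + 2354/(458/47) = 3983/10320 + 2354*(47/458) = 3983/10320 + 55319/229 = 571804187/2363280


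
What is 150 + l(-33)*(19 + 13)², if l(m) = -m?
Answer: 33942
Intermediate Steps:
150 + l(-33)*(19 + 13)² = 150 + (-1*(-33))*(19 + 13)² = 150 + 33*32² = 150 + 33*1024 = 150 + 33792 = 33942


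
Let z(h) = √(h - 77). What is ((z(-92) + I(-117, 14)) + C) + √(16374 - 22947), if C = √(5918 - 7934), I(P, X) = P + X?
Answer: -103 + 13*I + I*√6573 + 12*I*√14 ≈ -103.0 + 138.97*I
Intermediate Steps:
z(h) = √(-77 + h)
C = 12*I*√14 (C = √(-2016) = 12*I*√14 ≈ 44.9*I)
((z(-92) + I(-117, 14)) + C) + √(16374 - 22947) = ((√(-77 - 92) + (-117 + 14)) + 12*I*√14) + √(16374 - 22947) = ((√(-169) - 103) + 12*I*√14) + √(-6573) = ((13*I - 103) + 12*I*√14) + I*√6573 = ((-103 + 13*I) + 12*I*√14) + I*√6573 = (-103 + 13*I + 12*I*√14) + I*√6573 = -103 + 13*I + I*√6573 + 12*I*√14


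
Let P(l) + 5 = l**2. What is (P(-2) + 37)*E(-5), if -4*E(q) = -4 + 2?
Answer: 18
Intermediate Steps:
E(q) = 1/2 (E(q) = -(-4 + 2)/4 = -1/4*(-2) = 1/2)
P(l) = -5 + l**2
(P(-2) + 37)*E(-5) = ((-5 + (-2)**2) + 37)*(1/2) = ((-5 + 4) + 37)*(1/2) = (-1 + 37)*(1/2) = 36*(1/2) = 18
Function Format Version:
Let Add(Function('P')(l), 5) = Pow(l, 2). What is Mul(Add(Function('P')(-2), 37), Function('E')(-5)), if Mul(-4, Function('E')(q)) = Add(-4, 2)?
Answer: 18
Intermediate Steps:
Function('E')(q) = Rational(1, 2) (Function('E')(q) = Mul(Rational(-1, 4), Add(-4, 2)) = Mul(Rational(-1, 4), -2) = Rational(1, 2))
Function('P')(l) = Add(-5, Pow(l, 2))
Mul(Add(Function('P')(-2), 37), Function('E')(-5)) = Mul(Add(Add(-5, Pow(-2, 2)), 37), Rational(1, 2)) = Mul(Add(Add(-5, 4), 37), Rational(1, 2)) = Mul(Add(-1, 37), Rational(1, 2)) = Mul(36, Rational(1, 2)) = 18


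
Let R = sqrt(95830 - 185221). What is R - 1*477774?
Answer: -477774 + I*sqrt(89391) ≈ -4.7777e+5 + 298.98*I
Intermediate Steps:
R = I*sqrt(89391) (R = sqrt(-89391) = I*sqrt(89391) ≈ 298.98*I)
R - 1*477774 = I*sqrt(89391) - 1*477774 = I*sqrt(89391) - 477774 = -477774 + I*sqrt(89391)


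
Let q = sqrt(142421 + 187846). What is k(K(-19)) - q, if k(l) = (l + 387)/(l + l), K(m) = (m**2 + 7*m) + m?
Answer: 298/209 - sqrt(330267) ≈ -573.26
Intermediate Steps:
K(m) = m**2 + 8*m
k(l) = (387 + l)/(2*l) (k(l) = (387 + l)/((2*l)) = (387 + l)*(1/(2*l)) = (387 + l)/(2*l))
q = sqrt(330267) ≈ 574.69
k(K(-19)) - q = (387 - 19*(8 - 19))/(2*((-19*(8 - 19)))) - sqrt(330267) = (387 - 19*(-11))/(2*((-19*(-11)))) - sqrt(330267) = (1/2)*(387 + 209)/209 - sqrt(330267) = (1/2)*(1/209)*596 - sqrt(330267) = 298/209 - sqrt(330267)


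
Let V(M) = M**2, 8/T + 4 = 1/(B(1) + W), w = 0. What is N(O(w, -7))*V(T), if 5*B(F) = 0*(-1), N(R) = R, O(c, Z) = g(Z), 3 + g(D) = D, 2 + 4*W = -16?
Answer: -12960/361 ≈ -35.900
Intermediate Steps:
W = -9/2 (W = -1/2 + (1/4)*(-16) = -1/2 - 4 = -9/2 ≈ -4.5000)
g(D) = -3 + D
O(c, Z) = -3 + Z
B(F) = 0 (B(F) = (0*(-1))/5 = (1/5)*0 = 0)
T = -36/19 (T = 8/(-4 + 1/(0 - 9/2)) = 8/(-4 + 1/(-9/2)) = 8/(-4 - 2/9) = 8/(-38/9) = 8*(-9/38) = -36/19 ≈ -1.8947)
N(O(w, -7))*V(T) = (-3 - 7)*(-36/19)**2 = -10*1296/361 = -12960/361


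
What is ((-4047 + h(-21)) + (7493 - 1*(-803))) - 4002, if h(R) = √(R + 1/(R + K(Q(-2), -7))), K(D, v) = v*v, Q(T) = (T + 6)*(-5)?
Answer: 247 + I*√4109/14 ≈ 247.0 + 4.5787*I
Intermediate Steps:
Q(T) = -30 - 5*T (Q(T) = (6 + T)*(-5) = -30 - 5*T)
K(D, v) = v²
h(R) = √(R + 1/(49 + R)) (h(R) = √(R + 1/(R + (-7)²)) = √(R + 1/(R + 49)) = √(R + 1/(49 + R)))
((-4047 + h(-21)) + (7493 - 1*(-803))) - 4002 = ((-4047 + √((1 - 21*(49 - 21))/(49 - 21))) + (7493 - 1*(-803))) - 4002 = ((-4047 + √((1 - 21*28)/28)) + (7493 + 803)) - 4002 = ((-4047 + √((1 - 588)/28)) + 8296) - 4002 = ((-4047 + √((1/28)*(-587))) + 8296) - 4002 = ((-4047 + √(-587/28)) + 8296) - 4002 = ((-4047 + I*√4109/14) + 8296) - 4002 = (4249 + I*√4109/14) - 4002 = 247 + I*√4109/14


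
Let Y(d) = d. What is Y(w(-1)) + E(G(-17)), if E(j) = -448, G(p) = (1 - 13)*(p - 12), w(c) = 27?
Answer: -421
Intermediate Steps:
G(p) = 144 - 12*p (G(p) = -12*(-12 + p) = 144 - 12*p)
Y(w(-1)) + E(G(-17)) = 27 - 448 = -421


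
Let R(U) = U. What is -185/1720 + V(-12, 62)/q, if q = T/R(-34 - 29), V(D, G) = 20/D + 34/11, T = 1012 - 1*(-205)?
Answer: -834847/4605128 ≈ -0.18129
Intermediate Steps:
T = 1217 (T = 1012 + 205 = 1217)
V(D, G) = 34/11 + 20/D (V(D, G) = 20/D + 34*(1/11) = 20/D + 34/11 = 34/11 + 20/D)
q = -1217/63 (q = 1217/(-34 - 29) = 1217/(-63) = 1217*(-1/63) = -1217/63 ≈ -19.317)
-185/1720 + V(-12, 62)/q = -185/1720 + (34/11 + 20/(-12))/(-1217/63) = -185*1/1720 + (34/11 + 20*(-1/12))*(-63/1217) = -37/344 + (34/11 - 5/3)*(-63/1217) = -37/344 + (47/33)*(-63/1217) = -37/344 - 987/13387 = -834847/4605128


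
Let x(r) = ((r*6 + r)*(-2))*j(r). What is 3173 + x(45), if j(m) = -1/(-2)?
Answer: 2858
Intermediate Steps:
j(m) = ½ (j(m) = -1*(-½) = ½)
x(r) = -7*r (x(r) = ((r*6 + r)*(-2))*(½) = ((6*r + r)*(-2))*(½) = ((7*r)*(-2))*(½) = -14*r*(½) = -7*r)
3173 + x(45) = 3173 - 7*45 = 3173 - 315 = 2858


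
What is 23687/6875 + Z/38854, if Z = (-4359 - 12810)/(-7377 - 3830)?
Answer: 10314308997361/2993627848750 ≈ 3.4454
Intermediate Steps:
Z = 17169/11207 (Z = -17169/(-11207) = -17169*(-1/11207) = 17169/11207 ≈ 1.5320)
23687/6875 + Z/38854 = 23687/6875 + (17169/11207)/38854 = 23687*(1/6875) + (17169/11207)*(1/38854) = 23687/6875 + 17169/435436778 = 10314308997361/2993627848750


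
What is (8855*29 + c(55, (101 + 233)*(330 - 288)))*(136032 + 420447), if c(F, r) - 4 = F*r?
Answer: 572249058381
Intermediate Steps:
c(F, r) = 4 + F*r
(8855*29 + c(55, (101 + 233)*(330 - 288)))*(136032 + 420447) = (8855*29 + (4 + 55*((101 + 233)*(330 - 288))))*(136032 + 420447) = (256795 + (4 + 55*(334*42)))*556479 = (256795 + (4 + 55*14028))*556479 = (256795 + (4 + 771540))*556479 = (256795 + 771544)*556479 = 1028339*556479 = 572249058381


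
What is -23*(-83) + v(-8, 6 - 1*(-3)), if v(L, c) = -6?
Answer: 1903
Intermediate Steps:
-23*(-83) + v(-8, 6 - 1*(-3)) = -23*(-83) - 6 = 1909 - 6 = 1903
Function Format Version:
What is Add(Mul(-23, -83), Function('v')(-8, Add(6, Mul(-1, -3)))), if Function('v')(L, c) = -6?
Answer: 1903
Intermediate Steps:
Add(Mul(-23, -83), Function('v')(-8, Add(6, Mul(-1, -3)))) = Add(Mul(-23, -83), -6) = Add(1909, -6) = 1903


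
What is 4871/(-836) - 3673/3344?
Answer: -23157/3344 ≈ -6.9249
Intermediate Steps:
4871/(-836) - 3673/3344 = 4871*(-1/836) - 3673*1/3344 = -4871/836 - 3673/3344 = -23157/3344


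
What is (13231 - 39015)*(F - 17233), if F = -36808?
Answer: 1393393144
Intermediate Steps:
(13231 - 39015)*(F - 17233) = (13231 - 39015)*(-36808 - 17233) = -25784*(-54041) = 1393393144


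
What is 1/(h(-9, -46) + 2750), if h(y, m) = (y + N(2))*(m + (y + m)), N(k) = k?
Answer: 1/3457 ≈ 0.00028927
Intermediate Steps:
h(y, m) = (2 + y)*(y + 2*m) (h(y, m) = (y + 2)*(m + (y + m)) = (2 + y)*(m + (m + y)) = (2 + y)*(y + 2*m))
1/(h(-9, -46) + 2750) = 1/(((-9)² + 2*(-9) + 4*(-46) + 2*(-46)*(-9)) + 2750) = 1/((81 - 18 - 184 + 828) + 2750) = 1/(707 + 2750) = 1/3457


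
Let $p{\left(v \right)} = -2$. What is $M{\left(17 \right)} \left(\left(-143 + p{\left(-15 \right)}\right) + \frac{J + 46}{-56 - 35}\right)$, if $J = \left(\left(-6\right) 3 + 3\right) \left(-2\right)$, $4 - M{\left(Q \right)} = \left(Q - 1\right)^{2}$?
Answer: $\frac{477756}{13} \approx 36750.0$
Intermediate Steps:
$M{\left(Q \right)} = 4 - \left(-1 + Q\right)^{2}$ ($M{\left(Q \right)} = 4 - \left(Q - 1\right)^{2} = 4 - \left(-1 + Q\right)^{2}$)
$J = 30$ ($J = \left(-18 + 3\right) \left(-2\right) = \left(-15\right) \left(-2\right) = 30$)
$M{\left(17 \right)} \left(\left(-143 + p{\left(-15 \right)}\right) + \frac{J + 46}{-56 - 35}\right) = \left(4 - \left(-1 + 17\right)^{2}\right) \left(\left(-143 - 2\right) + \frac{30 + 46}{-56 - 35}\right) = \left(4 - 16^{2}\right) \left(-145 + \frac{76}{-91}\right) = \left(4 - 256\right) \left(-145 + 76 \left(- \frac{1}{91}\right)\right) = \left(4 - 256\right) \left(-145 - \frac{76}{91}\right) = \left(-252\right) \left(- \frac{13271}{91}\right) = \frac{477756}{13}$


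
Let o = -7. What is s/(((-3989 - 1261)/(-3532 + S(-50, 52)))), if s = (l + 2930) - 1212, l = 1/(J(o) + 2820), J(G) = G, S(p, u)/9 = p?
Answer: 1924395077/1476825 ≈ 1303.1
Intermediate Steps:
S(p, u) = 9*p
l = 1/2813 (l = 1/(-7 + 2820) = 1/2813 ≈ 0.00035549)
s = 4832735/2813 (s = (1/2813 + 2930) - 1212 = 8242091/2813 - 1212 = 4832735/2813 ≈ 1718.0)
s/(((-3989 - 1261)/(-3532 + S(-50, 52)))) = 4832735/(2813*(((-3989 - 1261)/(-3532 + 9*(-50))))) = 4832735/(2813*((-5250/(-3532 - 450)))) = 4832735/(2813*((-5250/(-3982)))) = 4832735/(2813*((-5250*(-1/3982)))) = 4832735/(2813*(2625/1991)) = (4832735/2813)*(1991/2625) = 1924395077/1476825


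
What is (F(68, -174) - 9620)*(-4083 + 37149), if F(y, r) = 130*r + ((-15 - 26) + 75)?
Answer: -1064923596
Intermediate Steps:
F(y, r) = 34 + 130*r (F(y, r) = 130*r + (-41 + 75) = 130*r + 34 = 34 + 130*r)
(F(68, -174) - 9620)*(-4083 + 37149) = ((34 + 130*(-174)) - 9620)*(-4083 + 37149) = ((34 - 22620) - 9620)*33066 = (-22586 - 9620)*33066 = -32206*33066 = -1064923596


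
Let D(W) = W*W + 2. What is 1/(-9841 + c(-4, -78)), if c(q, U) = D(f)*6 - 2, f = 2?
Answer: -1/9807 ≈ -0.00010197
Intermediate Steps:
D(W) = 2 + W² (D(W) = W² + 2 = 2 + W²)
c(q, U) = 34 (c(q, U) = (2 + 2²)*6 - 2 = (2 + 4)*6 - 2 = 6*6 - 2 = 36 - 2 = 34)
1/(-9841 + c(-4, -78)) = 1/(-9841 + 34) = 1/(-9807) = -1/9807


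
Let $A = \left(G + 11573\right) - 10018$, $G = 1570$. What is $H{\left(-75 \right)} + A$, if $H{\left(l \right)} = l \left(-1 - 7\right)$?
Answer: $3725$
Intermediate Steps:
$H{\left(l \right)} = - 8 l$ ($H{\left(l \right)} = l \left(-8\right) = - 8 l$)
$A = 3125$ ($A = \left(1570 + 11573\right) - 10018 = 13143 - 10018 = 3125$)
$H{\left(-75 \right)} + A = \left(-8\right) \left(-75\right) + 3125 = 600 + 3125 = 3725$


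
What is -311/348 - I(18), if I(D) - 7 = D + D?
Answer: -15275/348 ≈ -43.894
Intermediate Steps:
I(D) = 7 + 2*D (I(D) = 7 + (D + D) = 7 + 2*D)
-311/348 - I(18) = -311/348 - (7 + 2*18) = -311*1/348 - (7 + 36) = -311/348 - 1*43 = -311/348 - 43 = -15275/348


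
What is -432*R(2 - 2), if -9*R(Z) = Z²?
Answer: 0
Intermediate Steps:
R(Z) = -Z²/9
-432*R(2 - 2) = -(-48)*(2 - 2)² = -(-48)*0² = -(-48)*0 = -432*0 = 0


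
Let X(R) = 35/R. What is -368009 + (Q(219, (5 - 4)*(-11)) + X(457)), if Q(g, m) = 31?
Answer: -168165911/457 ≈ -3.6798e+5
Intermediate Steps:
-368009 + (Q(219, (5 - 4)*(-11)) + X(457)) = -368009 + (31 + 35/457) = -368009 + 14202/457 = -168165911/457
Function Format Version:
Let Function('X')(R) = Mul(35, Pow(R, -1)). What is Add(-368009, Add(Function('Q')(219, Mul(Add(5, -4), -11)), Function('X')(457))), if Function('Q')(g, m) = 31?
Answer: Rational(-168165911, 457) ≈ -3.6798e+5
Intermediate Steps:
Add(-368009, Add(Function('Q')(219, Mul(Add(5, -4), -11)), Function('X')(457))) = Add(-368009, Add(31, Mul(35, Pow(457, -1)))) = Add(-368009, Add(31, Mul(35, Rational(1, 457)))) = Add(-368009, Add(31, Rational(35, 457))) = Add(-368009, Rational(14202, 457)) = Rational(-168165911, 457)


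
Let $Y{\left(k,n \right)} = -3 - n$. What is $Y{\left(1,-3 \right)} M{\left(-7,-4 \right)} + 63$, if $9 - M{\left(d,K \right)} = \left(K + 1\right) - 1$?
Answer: $63$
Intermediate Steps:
$M{\left(d,K \right)} = 9 - K$ ($M{\left(d,K \right)} = 9 - \left(\left(K + 1\right) - 1\right) = 9 - \left(\left(1 + K\right) - 1\right) = 9 - K$)
$Y{\left(1,-3 \right)} M{\left(-7,-4 \right)} + 63 = \left(-3 - -3\right) \left(9 - -4\right) + 63 = \left(-3 + 3\right) \left(9 + 4\right) + 63 = 0 \cdot 13 + 63 = 0 + 63 = 63$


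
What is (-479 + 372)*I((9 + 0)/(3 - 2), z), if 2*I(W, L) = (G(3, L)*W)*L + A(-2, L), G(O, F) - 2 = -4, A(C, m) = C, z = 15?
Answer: 14552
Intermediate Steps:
G(O, F) = -2 (G(O, F) = 2 - 4 = -2)
I(W, L) = -1 - L*W (I(W, L) = ((-2*W)*L - 2)/2 = (-2*L*W - 2)/2 = (-2 - 2*L*W)/2 = -1 - L*W)
(-479 + 372)*I((9 + 0)/(3 - 2), z) = (-479 + 372)*(-1 - 1*15*(9 + 0)/(3 - 2)) = -107*(-1 - 1*15*9/1) = -107*(-1 - 1*15*9*1) = -107*(-1 - 1*15*9) = -107*(-1 - 135) = -107*(-136) = 14552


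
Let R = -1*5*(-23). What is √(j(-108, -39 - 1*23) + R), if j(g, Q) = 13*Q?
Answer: I*√691 ≈ 26.287*I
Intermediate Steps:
R = 115 (R = -5*(-23) = 115)
√(j(-108, -39 - 1*23) + R) = √(13*(-39 - 1*23) + 115) = √(13*(-39 - 23) + 115) = √(13*(-62) + 115) = √(-806 + 115) = √(-691) = I*√691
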